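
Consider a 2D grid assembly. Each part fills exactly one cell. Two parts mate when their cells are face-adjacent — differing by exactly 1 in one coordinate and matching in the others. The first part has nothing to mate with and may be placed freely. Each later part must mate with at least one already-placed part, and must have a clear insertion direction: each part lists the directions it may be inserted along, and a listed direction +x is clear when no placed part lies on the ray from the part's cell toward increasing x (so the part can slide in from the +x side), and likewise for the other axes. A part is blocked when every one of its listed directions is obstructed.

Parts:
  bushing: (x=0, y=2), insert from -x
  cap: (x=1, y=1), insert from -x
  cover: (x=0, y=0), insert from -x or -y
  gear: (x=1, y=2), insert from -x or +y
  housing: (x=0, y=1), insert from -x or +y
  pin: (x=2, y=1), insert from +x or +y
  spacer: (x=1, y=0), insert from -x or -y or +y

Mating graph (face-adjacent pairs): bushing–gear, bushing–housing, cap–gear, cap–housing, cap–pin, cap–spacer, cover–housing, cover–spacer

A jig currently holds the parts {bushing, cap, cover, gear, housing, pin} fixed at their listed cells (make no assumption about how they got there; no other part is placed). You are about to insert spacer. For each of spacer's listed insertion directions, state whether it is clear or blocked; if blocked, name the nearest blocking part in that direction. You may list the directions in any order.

+y: blocked by cap; -x: blocked by cover; -y: clear

-x: nearest on ray is cover@(0, 0) ⇒ blocked
-y: ray from spacer(1, 0) has no placed part ⇒ clear
+y: nearest on ray is cap@(1, 1) ⇒ blocked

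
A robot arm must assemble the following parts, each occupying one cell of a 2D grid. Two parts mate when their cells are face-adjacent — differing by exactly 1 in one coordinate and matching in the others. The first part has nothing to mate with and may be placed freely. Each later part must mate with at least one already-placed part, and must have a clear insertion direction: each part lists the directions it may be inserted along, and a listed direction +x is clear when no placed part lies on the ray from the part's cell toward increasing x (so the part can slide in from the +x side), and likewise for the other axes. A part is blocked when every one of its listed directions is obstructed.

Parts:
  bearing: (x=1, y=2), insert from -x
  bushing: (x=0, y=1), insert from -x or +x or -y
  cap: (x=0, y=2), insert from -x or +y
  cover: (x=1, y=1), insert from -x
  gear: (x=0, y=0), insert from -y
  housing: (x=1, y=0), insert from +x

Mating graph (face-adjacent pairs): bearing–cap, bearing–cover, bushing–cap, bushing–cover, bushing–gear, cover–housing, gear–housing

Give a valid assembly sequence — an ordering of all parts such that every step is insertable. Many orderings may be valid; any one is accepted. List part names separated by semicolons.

cover; housing; bearing; bushing; gear; cap

1. cover@(1, 1) [-x clear] — {cover}
2. housing@(1, 0) [+x clear] — {cover, housing}
3. bearing@(1, 2) [-x clear] — {bearing, cover, housing}
4. bushing@(0, 1) [-x clear] — {bearing, bushing, cover, housing}
5. gear@(0, 0) [-y clear] — {bearing, bushing, cover, gear, housing}
6. cap@(0, 2) [-x clear] — {bearing, bushing, cap, cover, gear, housing}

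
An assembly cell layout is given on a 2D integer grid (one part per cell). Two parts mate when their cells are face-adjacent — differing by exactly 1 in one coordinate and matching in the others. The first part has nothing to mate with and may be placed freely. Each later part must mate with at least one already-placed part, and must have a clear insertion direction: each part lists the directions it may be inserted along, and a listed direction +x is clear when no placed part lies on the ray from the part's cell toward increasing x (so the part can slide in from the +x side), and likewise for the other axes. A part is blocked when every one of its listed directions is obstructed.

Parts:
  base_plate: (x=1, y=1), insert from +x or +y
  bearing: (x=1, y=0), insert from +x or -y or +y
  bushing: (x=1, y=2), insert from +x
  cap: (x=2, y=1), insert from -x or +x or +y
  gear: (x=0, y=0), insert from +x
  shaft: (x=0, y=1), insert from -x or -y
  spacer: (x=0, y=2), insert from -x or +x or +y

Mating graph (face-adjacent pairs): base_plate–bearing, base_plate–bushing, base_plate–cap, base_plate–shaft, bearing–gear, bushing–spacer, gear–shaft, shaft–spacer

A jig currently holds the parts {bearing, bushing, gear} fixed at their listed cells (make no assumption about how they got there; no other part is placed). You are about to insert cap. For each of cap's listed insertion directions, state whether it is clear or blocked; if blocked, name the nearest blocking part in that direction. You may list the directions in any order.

-x: ray from cap(2, 1) has no placed part ⇒ clear
+x: ray from cap(2, 1) has no placed part ⇒ clear
+y: ray from cap(2, 1) has no placed part ⇒ clear

+x: clear; +y: clear; -x: clear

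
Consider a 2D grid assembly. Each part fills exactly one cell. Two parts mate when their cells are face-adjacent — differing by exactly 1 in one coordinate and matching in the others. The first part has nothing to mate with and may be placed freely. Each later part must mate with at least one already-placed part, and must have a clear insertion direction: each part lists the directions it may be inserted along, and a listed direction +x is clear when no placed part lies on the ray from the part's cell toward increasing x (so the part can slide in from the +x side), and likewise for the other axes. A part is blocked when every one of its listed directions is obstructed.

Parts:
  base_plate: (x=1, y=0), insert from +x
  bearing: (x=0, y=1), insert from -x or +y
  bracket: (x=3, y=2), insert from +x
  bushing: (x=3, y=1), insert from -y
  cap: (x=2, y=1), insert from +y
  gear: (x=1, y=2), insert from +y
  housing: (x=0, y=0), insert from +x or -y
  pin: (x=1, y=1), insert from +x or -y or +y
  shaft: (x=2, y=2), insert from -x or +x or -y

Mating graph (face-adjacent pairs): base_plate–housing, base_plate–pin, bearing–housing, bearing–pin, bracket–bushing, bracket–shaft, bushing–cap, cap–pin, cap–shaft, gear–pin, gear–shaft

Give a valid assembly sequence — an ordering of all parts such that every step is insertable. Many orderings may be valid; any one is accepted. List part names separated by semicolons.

1. housing@(0, 0) [+x clear] — {housing}
2. bearing@(0, 1) [-x clear] — {bearing, housing}
3. pin@(1, 1) [+x clear] — {bearing, housing, pin}
4. cap@(2, 1) [+y clear] — {bearing, cap, housing, pin}
5. shaft@(2, 2) [-x clear] — {bearing, cap, housing, pin, shaft}
6. base_plate@(1, 0) [+x clear] — {base_plate, bearing, cap, housing, pin, shaft}
7. gear@(1, 2) [+y clear] — {base_plate, bearing, cap, gear, housing, pin, shaft}
8. bracket@(3, 2) [+x clear] — {base_plate, bearing, bracket, cap, gear, housing, pin, shaft}
9. bushing@(3, 1) [-y clear] — {base_plate, bearing, bracket, bushing, cap, gear, housing, pin, shaft}

housing; bearing; pin; cap; shaft; base_plate; gear; bracket; bushing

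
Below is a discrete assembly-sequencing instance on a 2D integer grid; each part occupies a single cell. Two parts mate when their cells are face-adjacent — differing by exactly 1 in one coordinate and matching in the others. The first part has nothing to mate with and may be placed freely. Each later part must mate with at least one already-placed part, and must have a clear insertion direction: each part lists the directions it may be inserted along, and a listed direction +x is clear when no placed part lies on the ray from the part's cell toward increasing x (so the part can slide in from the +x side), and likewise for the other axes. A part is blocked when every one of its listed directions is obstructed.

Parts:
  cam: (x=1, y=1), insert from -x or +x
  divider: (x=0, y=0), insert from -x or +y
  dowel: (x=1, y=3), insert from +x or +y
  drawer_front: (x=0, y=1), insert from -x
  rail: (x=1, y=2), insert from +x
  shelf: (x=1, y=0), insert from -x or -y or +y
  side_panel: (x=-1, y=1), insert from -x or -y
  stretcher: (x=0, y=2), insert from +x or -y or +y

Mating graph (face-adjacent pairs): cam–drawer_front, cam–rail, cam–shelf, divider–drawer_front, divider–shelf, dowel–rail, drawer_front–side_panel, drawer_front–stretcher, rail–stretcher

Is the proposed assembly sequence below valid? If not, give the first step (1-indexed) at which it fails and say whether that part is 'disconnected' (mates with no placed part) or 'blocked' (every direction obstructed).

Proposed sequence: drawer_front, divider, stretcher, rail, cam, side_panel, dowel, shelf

Valid

1. drawer_front@(0, 1) [-x clear] — {drawer_front}
2. divider@(0, 0) [-x clear] — {divider, drawer_front}
3. stretcher@(0, 2) [+x clear] — {divider, drawer_front, stretcher}
4. rail@(1, 2) [+x clear] — {divider, drawer_front, rail, stretcher}
5. cam@(1, 1) [+x clear] — {cam, divider, drawer_front, rail, stretcher}
6. side_panel@(-1, 1) [-x clear] — {cam, divider, drawer_front, rail, side_panel, stretcher}
7. dowel@(1, 3) [+x clear] — {cam, divider, dowel, drawer_front, rail, side_panel, stretcher}
8. shelf@(1, 0) [-y clear] — {cam, divider, dowel, drawer_front, rail, shelf, side_panel, stretcher}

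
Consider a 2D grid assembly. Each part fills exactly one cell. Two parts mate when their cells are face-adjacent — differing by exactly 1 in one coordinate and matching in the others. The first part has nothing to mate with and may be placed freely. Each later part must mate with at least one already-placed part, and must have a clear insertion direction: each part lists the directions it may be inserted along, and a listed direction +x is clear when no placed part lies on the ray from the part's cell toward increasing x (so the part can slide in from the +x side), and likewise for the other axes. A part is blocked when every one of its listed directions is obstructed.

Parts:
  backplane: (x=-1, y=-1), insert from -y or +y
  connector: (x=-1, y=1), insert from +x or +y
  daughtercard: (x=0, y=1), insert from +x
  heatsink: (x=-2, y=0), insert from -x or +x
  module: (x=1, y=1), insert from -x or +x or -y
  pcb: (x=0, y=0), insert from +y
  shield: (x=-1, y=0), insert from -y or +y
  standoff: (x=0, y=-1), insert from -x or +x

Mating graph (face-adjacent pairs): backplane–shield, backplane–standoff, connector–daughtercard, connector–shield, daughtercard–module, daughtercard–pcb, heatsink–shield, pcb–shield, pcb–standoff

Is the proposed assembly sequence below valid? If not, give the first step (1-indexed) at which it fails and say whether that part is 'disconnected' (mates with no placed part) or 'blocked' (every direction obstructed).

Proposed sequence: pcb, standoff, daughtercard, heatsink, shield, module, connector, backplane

Invalid at step 4 (disconnected)

1. pcb@(0, 0) [+y clear] — {pcb}
2. standoff@(0, -1) [-x clear] — {pcb, standoff}
3. daughtercard@(0, 1) [+x clear] — {daughtercard, pcb, standoff}
4. heatsink@(-2, 0) — no placed neighbour ⇒ disconnected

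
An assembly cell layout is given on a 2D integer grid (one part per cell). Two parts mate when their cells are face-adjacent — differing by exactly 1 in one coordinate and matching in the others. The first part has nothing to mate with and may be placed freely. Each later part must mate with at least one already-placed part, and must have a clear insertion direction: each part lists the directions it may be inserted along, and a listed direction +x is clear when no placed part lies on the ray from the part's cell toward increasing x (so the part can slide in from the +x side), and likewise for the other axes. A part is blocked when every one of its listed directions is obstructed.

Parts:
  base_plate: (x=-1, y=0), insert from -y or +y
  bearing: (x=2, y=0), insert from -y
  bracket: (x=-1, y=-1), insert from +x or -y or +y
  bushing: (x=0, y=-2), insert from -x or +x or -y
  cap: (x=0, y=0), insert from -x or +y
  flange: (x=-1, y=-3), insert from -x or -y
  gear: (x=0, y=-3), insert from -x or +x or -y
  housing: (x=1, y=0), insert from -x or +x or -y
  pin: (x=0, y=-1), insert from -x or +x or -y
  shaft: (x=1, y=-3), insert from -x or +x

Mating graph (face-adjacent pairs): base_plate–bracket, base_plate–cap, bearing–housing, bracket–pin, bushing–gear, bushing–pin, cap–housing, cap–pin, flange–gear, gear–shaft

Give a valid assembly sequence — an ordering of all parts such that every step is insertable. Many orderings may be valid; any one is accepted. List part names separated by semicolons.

1. base_plate@(-1, 0) [-y clear] — {base_plate}
2. cap@(0, 0) [+y clear] — {base_plate, cap}
3. housing@(1, 0) [+x clear] — {base_plate, cap, housing}
4. bearing@(2, 0) [-y clear] — {base_plate, bearing, cap, housing}
5. pin@(0, -1) [-x clear] — {base_plate, bearing, cap, housing, pin}
6. bushing@(0, -2) [-x clear] — {base_plate, bearing, bushing, cap, housing, pin}
7. gear@(0, -3) [-x clear] — {base_plate, bearing, bushing, cap, gear, housing, pin}
8. shaft@(1, -3) [+x clear] — {base_plate, bearing, bushing, cap, gear, housing, pin, shaft}
9. bracket@(-1, -1) [-y clear] — {base_plate, bearing, bracket, bushing, cap, gear, housing, pin, shaft}
10. flange@(-1, -3) [-x clear] — {base_plate, bearing, bracket, bushing, cap, flange, gear, housing, pin, shaft}

base_plate; cap; housing; bearing; pin; bushing; gear; shaft; bracket; flange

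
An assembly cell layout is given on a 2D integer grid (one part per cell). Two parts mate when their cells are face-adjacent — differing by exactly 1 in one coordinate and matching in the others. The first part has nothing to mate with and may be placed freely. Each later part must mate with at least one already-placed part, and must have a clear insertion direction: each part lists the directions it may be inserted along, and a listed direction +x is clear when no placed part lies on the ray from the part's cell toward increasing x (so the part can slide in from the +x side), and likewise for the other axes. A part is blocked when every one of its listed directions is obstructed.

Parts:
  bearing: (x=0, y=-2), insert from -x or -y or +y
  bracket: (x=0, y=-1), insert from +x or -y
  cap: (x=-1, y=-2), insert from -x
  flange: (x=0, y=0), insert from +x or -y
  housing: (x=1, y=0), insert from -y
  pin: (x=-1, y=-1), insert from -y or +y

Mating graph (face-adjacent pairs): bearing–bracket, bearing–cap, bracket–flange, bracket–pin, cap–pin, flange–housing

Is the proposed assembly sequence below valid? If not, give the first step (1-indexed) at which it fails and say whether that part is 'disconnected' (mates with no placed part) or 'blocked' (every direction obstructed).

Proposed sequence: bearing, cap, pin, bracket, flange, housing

Valid

1. bearing@(0, -2) [-x clear] — {bearing}
2. cap@(-1, -2) [-x clear] — {bearing, cap}
3. pin@(-1, -1) [+y clear] — {bearing, cap, pin}
4. bracket@(0, -1) [+x clear] — {bearing, bracket, cap, pin}
5. flange@(0, 0) [+x clear] — {bearing, bracket, cap, flange, pin}
6. housing@(1, 0) [-y clear] — {bearing, bracket, cap, flange, housing, pin}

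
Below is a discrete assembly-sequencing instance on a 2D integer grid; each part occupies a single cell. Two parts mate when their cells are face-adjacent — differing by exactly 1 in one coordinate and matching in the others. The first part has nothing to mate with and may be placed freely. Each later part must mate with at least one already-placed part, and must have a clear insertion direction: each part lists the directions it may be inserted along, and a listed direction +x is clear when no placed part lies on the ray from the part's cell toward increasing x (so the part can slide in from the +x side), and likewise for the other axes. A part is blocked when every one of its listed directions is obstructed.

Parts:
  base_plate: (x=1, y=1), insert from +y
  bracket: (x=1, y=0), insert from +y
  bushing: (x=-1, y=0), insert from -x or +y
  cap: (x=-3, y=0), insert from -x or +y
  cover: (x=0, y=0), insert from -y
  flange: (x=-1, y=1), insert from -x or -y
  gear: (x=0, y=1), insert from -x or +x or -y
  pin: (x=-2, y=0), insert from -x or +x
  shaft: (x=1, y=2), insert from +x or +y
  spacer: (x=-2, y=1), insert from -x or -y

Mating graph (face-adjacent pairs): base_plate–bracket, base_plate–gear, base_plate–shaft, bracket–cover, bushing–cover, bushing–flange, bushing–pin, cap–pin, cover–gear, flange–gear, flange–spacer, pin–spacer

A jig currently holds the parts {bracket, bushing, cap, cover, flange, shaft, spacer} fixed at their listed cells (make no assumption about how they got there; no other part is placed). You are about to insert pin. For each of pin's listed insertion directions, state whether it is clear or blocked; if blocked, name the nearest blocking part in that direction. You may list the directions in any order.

+x: blocked by bushing; -x: blocked by cap

-x: nearest on ray is cap@(-3, 0) ⇒ blocked
+x: nearest on ray is bushing@(-1, 0) ⇒ blocked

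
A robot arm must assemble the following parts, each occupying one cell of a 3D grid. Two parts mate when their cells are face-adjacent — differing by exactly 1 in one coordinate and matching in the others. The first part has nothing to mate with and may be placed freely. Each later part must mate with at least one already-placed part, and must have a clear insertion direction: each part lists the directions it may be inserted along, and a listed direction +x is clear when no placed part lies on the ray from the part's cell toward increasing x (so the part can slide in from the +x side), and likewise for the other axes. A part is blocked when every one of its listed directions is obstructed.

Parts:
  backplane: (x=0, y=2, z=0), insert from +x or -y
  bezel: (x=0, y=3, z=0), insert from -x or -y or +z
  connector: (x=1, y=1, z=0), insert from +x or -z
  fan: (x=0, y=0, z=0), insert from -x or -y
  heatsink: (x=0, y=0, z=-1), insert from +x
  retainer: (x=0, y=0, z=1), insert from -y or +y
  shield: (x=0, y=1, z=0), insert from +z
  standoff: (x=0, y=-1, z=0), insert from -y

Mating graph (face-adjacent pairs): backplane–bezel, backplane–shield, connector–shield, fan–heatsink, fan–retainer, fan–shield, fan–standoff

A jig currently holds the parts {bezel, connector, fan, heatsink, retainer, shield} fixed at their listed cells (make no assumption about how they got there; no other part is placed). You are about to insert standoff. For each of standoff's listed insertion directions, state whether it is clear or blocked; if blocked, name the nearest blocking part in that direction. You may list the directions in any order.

-y: clear

-y: ray from standoff(0, -1, 0) has no placed part ⇒ clear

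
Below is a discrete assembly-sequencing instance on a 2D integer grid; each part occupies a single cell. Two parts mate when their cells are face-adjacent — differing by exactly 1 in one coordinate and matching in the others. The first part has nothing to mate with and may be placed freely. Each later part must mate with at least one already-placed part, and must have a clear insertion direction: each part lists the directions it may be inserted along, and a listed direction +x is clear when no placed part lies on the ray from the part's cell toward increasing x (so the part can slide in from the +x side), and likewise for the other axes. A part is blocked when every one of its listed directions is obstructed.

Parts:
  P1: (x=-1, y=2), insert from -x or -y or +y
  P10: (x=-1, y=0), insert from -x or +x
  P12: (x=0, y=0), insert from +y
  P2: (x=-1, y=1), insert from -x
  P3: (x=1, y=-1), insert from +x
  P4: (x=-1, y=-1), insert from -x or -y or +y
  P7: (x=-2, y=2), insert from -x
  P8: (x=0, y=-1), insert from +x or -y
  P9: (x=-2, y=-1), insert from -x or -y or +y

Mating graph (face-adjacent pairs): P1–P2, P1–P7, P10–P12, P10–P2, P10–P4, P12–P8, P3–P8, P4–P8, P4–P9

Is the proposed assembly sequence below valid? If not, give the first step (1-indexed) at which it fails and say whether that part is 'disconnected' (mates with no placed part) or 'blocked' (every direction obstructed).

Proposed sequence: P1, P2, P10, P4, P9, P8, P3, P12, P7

Valid

1. P1@(-1, 2) [-x clear] — {P1}
2. P2@(-1, 1) [-x clear] — {P1, P2}
3. P10@(-1, 0) [-x clear] — {P1, P10, P2}
4. P4@(-1, -1) [-x clear] — {P1, P10, P2, P4}
5. P9@(-2, -1) [-x clear] — {P1, P10, P2, P4, P9}
6. P8@(0, -1) [+x clear] — {P1, P10, P2, P4, P8, P9}
7. P3@(1, -1) [+x clear] — {P1, P10, P2, P3, P4, P8, P9}
8. P12@(0, 0) [+y clear] — {P1, P10, P12, P2, P3, P4, P8, P9}
9. P7@(-2, 2) [-x clear] — {P1, P10, P12, P2, P3, P4, P7, P8, P9}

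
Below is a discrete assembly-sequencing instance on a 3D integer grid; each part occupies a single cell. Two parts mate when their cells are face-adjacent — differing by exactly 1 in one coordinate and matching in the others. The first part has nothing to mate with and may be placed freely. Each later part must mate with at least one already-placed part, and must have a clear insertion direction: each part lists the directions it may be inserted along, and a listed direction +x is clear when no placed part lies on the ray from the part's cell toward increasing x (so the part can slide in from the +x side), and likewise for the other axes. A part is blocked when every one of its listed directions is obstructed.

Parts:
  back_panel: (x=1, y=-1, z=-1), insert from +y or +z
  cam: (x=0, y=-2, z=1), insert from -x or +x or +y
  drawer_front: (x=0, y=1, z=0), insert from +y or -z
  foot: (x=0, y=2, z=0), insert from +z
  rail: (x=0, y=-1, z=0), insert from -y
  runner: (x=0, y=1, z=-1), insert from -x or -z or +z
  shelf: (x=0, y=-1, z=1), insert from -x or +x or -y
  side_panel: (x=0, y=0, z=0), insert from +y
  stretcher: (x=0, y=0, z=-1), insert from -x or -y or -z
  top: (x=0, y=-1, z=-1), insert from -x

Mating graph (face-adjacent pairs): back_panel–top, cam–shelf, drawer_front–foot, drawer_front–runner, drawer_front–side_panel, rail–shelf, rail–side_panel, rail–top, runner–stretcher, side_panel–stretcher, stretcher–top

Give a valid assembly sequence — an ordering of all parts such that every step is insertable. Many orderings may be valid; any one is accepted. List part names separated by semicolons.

1. top@(0, -1, -1) [-x clear] — {top}
2. stretcher@(0, 0, -1) [-x clear] — {stretcher, top}
3. side_panel@(0, 0, 0) [+y clear] — {side_panel, stretcher, top}
4. runner@(0, 1, -1) [-x clear] — {runner, side_panel, stretcher, top}
5. rail@(0, -1, 0) [-y clear] — {rail, runner, side_panel, stretcher, top}
6. back_panel@(1, -1, -1) [+y clear] — {back_panel, rail, runner, side_panel, stretcher, top}
7. shelf@(0, -1, 1) [-x clear] — {back_panel, rail, runner, shelf, side_panel, stretcher, top}
8. cam@(0, -2, 1) [-x clear] — {back_panel, cam, rail, runner, shelf, side_panel, stretcher, top}
9. drawer_front@(0, 1, 0) [+y clear] — {back_panel, cam, drawer_front, rail, runner, shelf, side_panel, stretcher, top}
10. foot@(0, 2, 0) [+z clear] — {back_panel, cam, drawer_front, foot, rail, runner, shelf, side_panel, stretcher, top}

top; stretcher; side_panel; runner; rail; back_panel; shelf; cam; drawer_front; foot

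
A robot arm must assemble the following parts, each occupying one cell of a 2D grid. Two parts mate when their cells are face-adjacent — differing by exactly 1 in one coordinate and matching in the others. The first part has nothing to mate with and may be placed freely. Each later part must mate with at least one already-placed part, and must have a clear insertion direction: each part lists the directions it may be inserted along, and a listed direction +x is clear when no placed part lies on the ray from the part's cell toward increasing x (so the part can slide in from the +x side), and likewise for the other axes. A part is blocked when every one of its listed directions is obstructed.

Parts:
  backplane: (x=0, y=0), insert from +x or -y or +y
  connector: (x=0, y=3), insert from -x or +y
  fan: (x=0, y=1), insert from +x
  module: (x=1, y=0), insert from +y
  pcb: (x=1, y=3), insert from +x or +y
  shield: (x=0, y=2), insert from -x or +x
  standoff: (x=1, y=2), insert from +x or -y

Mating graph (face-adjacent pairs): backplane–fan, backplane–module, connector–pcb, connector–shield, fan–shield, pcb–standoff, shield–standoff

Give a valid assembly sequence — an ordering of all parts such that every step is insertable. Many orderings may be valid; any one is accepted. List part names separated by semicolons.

fan; shield; backplane; module; standoff; pcb; connector

1. fan@(0, 1) [+x clear] — {fan}
2. shield@(0, 2) [-x clear] — {fan, shield}
3. backplane@(0, 0) [+x clear] — {backplane, fan, shield}
4. module@(1, 0) [+y clear] — {backplane, fan, module, shield}
5. standoff@(1, 2) [+x clear] — {backplane, fan, module, shield, standoff}
6. pcb@(1, 3) [+x clear] — {backplane, fan, module, pcb, shield, standoff}
7. connector@(0, 3) [-x clear] — {backplane, connector, fan, module, pcb, shield, standoff}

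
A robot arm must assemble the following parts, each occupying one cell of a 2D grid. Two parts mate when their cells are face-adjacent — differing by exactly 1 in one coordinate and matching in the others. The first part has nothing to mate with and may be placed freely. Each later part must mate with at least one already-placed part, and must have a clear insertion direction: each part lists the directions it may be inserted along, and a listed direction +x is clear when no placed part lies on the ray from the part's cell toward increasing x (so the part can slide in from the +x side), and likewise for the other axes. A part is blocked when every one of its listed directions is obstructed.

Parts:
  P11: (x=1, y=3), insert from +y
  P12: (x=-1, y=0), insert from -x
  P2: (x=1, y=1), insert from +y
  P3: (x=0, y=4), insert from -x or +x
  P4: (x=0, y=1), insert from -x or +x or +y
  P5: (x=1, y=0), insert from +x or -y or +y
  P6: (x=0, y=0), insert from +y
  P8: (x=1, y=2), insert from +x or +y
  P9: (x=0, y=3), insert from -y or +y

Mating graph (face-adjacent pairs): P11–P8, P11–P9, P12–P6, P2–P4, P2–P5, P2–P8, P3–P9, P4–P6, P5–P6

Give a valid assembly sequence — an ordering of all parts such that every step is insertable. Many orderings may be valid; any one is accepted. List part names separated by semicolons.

P5; P6; P2; P12; P4; P8; P11; P9; P3

1. P5@(1, 0) [+x clear] — {P5}
2. P6@(0, 0) [+y clear] — {P5, P6}
3. P2@(1, 1) [+y clear] — {P2, P5, P6}
4. P12@(-1, 0) [-x clear] — {P12, P2, P5, P6}
5. P4@(0, 1) [-x clear] — {P12, P2, P4, P5, P6}
6. P8@(1, 2) [+x clear] — {P12, P2, P4, P5, P6, P8}
7. P11@(1, 3) [+y clear] — {P11, P12, P2, P4, P5, P6, P8}
8. P9@(0, 3) [+y clear] — {P11, P12, P2, P4, P5, P6, P8, P9}
9. P3@(0, 4) [-x clear] — {P11, P12, P2, P3, P4, P5, P6, P8, P9}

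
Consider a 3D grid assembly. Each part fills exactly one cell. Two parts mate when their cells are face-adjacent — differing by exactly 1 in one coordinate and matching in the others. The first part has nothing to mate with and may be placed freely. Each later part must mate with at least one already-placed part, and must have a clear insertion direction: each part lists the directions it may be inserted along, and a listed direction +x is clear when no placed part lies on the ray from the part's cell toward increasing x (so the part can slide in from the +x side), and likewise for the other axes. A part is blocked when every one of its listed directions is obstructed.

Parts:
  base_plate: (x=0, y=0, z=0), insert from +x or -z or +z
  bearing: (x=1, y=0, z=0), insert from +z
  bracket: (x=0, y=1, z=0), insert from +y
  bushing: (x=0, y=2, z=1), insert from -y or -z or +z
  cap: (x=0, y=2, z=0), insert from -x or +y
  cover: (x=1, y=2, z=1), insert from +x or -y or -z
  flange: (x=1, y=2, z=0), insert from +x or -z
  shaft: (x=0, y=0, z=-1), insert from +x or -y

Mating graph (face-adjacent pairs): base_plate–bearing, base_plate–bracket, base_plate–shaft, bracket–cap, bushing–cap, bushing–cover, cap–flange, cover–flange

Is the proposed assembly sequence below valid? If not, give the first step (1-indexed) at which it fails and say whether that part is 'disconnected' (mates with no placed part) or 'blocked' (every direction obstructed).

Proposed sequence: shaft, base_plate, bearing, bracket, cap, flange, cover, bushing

1. shaft@(0, 0, -1) [+x clear] — {shaft}
2. base_plate@(0, 0, 0) [+x clear] — {base_plate, shaft}
3. bearing@(1, 0, 0) [+z clear] — {base_plate, bearing, shaft}
4. bracket@(0, 1, 0) [+y clear] — {base_plate, bearing, bracket, shaft}
5. cap@(0, 2, 0) [-x clear] — {base_plate, bearing, bracket, cap, shaft}
6. flange@(1, 2, 0) [+x clear] — {base_plate, bearing, bracket, cap, flange, shaft}
7. cover@(1, 2, 1) [+x clear] — {base_plate, bearing, bracket, cap, cover, flange, shaft}
8. bushing@(0, 2, 1) [-y clear] — {base_plate, bearing, bracket, bushing, cap, cover, flange, shaft}

Valid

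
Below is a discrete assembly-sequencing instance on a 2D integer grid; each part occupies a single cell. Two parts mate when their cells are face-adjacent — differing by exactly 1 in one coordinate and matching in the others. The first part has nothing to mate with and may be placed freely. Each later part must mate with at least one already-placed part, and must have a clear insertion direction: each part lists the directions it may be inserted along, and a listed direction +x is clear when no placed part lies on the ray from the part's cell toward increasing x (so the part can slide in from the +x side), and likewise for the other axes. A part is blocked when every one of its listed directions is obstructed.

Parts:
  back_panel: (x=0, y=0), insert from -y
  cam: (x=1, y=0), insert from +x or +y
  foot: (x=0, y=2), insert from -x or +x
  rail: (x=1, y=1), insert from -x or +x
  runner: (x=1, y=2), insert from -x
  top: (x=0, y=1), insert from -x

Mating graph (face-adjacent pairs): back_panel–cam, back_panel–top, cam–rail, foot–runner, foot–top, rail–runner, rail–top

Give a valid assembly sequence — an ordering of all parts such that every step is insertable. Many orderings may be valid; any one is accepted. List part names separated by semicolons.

1. back_panel@(0, 0) [-y clear] — {back_panel}
2. cam@(1, 0) [+x clear] — {back_panel, cam}
3. rail@(1, 1) [-x clear] — {back_panel, cam, rail}
4. runner@(1, 2) [-x clear] — {back_panel, cam, rail, runner}
5. foot@(0, 2) [-x clear] — {back_panel, cam, foot, rail, runner}
6. top@(0, 1) [-x clear] — {back_panel, cam, foot, rail, runner, top}

back_panel; cam; rail; runner; foot; top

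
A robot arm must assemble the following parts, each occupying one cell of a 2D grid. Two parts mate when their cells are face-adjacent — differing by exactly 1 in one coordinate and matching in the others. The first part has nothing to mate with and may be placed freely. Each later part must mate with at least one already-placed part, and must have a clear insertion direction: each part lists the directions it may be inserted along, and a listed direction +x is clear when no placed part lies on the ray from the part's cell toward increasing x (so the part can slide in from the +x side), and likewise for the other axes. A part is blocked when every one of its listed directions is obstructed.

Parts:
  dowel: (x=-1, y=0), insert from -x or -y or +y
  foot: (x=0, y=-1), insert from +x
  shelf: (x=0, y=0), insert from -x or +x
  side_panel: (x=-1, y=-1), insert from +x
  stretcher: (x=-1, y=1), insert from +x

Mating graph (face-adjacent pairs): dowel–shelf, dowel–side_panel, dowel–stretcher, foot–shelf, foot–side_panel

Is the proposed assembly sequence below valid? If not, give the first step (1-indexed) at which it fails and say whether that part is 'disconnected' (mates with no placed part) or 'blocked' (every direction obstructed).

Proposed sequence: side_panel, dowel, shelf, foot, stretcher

Valid

1. side_panel@(-1, -1) [+x clear] — {side_panel}
2. dowel@(-1, 0) [-x clear] — {dowel, side_panel}
3. shelf@(0, 0) [+x clear] — {dowel, shelf, side_panel}
4. foot@(0, -1) [+x clear] — {dowel, foot, shelf, side_panel}
5. stretcher@(-1, 1) [+x clear] — {dowel, foot, shelf, side_panel, stretcher}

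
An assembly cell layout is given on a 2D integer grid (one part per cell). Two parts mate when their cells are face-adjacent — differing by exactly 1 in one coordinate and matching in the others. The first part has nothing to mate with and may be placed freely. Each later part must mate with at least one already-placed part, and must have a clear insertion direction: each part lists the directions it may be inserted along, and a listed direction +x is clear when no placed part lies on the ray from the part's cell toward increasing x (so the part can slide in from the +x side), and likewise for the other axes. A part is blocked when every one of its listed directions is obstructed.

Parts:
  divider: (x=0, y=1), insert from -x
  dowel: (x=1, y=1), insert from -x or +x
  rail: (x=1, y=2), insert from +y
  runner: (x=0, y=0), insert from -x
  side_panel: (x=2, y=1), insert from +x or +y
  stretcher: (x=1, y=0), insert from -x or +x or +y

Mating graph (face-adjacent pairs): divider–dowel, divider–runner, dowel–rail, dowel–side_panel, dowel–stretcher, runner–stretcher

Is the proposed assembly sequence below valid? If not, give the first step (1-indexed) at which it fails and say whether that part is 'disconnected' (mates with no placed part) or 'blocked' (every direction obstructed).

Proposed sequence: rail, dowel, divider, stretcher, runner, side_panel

Valid

1. rail@(1, 2) [+y clear] — {rail}
2. dowel@(1, 1) [-x clear] — {dowel, rail}
3. divider@(0, 1) [-x clear] — {divider, dowel, rail}
4. stretcher@(1, 0) [-x clear] — {divider, dowel, rail, stretcher}
5. runner@(0, 0) [-x clear] — {divider, dowel, rail, runner, stretcher}
6. side_panel@(2, 1) [+x clear] — {divider, dowel, rail, runner, side_panel, stretcher}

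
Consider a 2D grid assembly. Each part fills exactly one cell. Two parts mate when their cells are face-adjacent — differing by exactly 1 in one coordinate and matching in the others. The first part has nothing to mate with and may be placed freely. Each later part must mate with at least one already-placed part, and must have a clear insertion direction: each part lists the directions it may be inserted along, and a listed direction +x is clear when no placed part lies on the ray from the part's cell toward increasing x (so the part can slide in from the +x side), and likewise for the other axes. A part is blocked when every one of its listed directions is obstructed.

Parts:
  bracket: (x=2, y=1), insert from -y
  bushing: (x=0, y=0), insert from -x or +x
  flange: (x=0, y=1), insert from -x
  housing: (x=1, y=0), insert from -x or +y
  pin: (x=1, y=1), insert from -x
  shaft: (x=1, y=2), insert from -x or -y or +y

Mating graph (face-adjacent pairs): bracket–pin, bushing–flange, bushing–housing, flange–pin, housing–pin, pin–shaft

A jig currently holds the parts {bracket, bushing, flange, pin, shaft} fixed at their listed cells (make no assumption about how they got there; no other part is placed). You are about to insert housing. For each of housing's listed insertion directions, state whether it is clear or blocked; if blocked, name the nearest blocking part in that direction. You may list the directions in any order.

+y: blocked by pin; -x: blocked by bushing

-x: nearest on ray is bushing@(0, 0) ⇒ blocked
+y: nearest on ray is pin@(1, 1) ⇒ blocked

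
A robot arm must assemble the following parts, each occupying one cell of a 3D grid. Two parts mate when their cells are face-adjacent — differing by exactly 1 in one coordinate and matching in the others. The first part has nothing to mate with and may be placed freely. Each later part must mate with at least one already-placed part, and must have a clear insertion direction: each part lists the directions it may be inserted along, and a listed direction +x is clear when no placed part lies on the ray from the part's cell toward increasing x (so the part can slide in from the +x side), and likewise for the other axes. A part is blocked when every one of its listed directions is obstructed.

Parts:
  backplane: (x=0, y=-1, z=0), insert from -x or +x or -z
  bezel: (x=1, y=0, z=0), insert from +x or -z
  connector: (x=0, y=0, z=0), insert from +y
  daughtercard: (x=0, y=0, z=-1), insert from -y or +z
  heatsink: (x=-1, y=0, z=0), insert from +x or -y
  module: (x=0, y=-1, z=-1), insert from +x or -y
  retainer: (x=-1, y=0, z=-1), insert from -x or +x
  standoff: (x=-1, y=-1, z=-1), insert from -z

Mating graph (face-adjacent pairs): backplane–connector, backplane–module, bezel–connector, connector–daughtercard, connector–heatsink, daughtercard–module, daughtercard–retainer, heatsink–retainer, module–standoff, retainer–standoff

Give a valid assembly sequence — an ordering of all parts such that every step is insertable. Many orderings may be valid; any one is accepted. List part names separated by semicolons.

1. connector@(0, 0, 0) [+y clear] — {connector}
2. daughtercard@(0, 0, -1) [-y clear] — {connector, daughtercard}
3. retainer@(-1, 0, -1) [-x clear] — {connector, daughtercard, retainer}
4. module@(0, -1, -1) [+x clear] — {connector, daughtercard, module, retainer}
5. heatsink@(-1, 0, 0) [-y clear] — {connector, daughtercard, heatsink, module, retainer}
6. backplane@(0, -1, 0) [-x clear] — {backplane, connector, daughtercard, heatsink, module, retainer}
7. standoff@(-1, -1, -1) [-z clear] — {backplane, connector, daughtercard, heatsink, module, retainer, standoff}
8. bezel@(1, 0, 0) [+x clear] — {backplane, bezel, connector, daughtercard, heatsink, module, retainer, standoff}

connector; daughtercard; retainer; module; heatsink; backplane; standoff; bezel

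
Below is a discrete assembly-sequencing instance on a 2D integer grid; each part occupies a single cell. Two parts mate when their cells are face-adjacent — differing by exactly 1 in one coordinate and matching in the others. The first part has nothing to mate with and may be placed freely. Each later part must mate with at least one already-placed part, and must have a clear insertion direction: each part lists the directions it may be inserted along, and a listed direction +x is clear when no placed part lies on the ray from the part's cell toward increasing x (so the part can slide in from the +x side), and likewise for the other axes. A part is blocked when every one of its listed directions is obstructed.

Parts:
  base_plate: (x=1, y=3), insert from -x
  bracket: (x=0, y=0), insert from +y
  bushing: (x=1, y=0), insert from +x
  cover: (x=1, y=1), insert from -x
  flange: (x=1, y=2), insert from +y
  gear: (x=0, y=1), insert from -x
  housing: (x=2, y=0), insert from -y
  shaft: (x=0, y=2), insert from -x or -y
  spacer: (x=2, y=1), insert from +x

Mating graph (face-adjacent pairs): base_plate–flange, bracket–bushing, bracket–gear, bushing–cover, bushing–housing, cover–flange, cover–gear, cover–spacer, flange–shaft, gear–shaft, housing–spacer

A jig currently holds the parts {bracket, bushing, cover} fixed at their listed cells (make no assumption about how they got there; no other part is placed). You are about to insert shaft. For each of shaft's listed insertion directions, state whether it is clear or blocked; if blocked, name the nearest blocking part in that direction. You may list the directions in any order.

-x: ray from shaft(0, 2) has no placed part ⇒ clear
-y: nearest on ray is bracket@(0, 0) ⇒ blocked

-x: clear; -y: blocked by bracket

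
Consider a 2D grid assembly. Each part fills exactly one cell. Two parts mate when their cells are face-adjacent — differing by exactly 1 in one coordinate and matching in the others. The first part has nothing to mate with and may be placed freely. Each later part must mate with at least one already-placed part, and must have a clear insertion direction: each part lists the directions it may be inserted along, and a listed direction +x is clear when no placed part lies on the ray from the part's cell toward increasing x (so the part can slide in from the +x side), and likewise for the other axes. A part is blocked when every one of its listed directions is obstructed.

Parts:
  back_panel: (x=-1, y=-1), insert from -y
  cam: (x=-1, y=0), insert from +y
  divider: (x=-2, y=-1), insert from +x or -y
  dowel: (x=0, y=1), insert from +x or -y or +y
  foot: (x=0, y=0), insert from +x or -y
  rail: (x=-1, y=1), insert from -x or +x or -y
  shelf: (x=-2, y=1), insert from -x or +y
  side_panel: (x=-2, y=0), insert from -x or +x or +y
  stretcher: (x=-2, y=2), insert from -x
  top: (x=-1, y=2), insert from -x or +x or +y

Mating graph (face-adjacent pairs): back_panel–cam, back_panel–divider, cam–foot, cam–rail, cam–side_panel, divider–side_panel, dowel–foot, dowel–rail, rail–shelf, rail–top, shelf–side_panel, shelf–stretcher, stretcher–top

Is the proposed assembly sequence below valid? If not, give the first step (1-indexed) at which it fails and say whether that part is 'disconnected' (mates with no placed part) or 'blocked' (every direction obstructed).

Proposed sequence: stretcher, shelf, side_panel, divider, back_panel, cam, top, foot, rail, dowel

Valid

1. stretcher@(-2, 2) [-x clear] — {stretcher}
2. shelf@(-2, 1) [-x clear] — {shelf, stretcher}
3. side_panel@(-2, 0) [-x clear] — {shelf, side_panel, stretcher}
4. divider@(-2, -1) [+x clear] — {divider, shelf, side_panel, stretcher}
5. back_panel@(-1, -1) [-y clear] — {back_panel, divider, shelf, side_panel, stretcher}
6. cam@(-1, 0) [+y clear] — {back_panel, cam, divider, shelf, side_panel, stretcher}
7. top@(-1, 2) [+x clear] — {back_panel, cam, divider, shelf, side_panel, stretcher, top}
8. foot@(0, 0) [+x clear] — {back_panel, cam, divider, foot, shelf, side_panel, stretcher, top}
9. rail@(-1, 1) [+x clear] — {back_panel, cam, divider, foot, rail, shelf, side_panel, stretcher, top}
10. dowel@(0, 1) [+x clear] — {back_panel, cam, divider, dowel, foot, rail, shelf, side_panel, stretcher, top}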